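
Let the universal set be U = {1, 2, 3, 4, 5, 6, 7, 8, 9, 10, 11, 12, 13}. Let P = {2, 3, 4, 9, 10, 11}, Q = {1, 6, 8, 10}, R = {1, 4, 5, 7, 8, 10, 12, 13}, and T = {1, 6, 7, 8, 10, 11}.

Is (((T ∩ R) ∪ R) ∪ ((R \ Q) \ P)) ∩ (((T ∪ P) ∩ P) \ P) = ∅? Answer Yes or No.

Yes

T ∩ R = {1, 7, 8, 10}
(T ∩ R) ∪ R = {1, 4, 5, 7, 8, 10, 12, 13}
R \ Q = {4, 5, 7, 12, 13}
(R \ Q) \ P = {5, 7, 12, 13}
((T ∩ R) ∪ R) ∪ ((R \ Q) \ P) = {1, 4, 5, 7, 8, 10, 12, 13}
T ∪ P = {1, 2, 3, 4, 6, 7, 8, 9, 10, 11}
(T ∪ P) ∩ P = {2, 3, 4, 9, 10, 11}
((T ∪ P) ∩ P) \ P = {}
{1, 4, 5, 7, 8, 10, 12, 13} and {} share no elements.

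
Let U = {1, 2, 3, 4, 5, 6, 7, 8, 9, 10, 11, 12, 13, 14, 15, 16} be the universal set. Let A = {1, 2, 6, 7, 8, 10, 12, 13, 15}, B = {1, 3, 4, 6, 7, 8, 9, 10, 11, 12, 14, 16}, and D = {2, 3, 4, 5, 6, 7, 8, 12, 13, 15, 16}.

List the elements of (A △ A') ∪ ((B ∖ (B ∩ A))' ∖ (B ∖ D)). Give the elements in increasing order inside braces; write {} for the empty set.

{1, 2, 3, 4, 5, 6, 7, 8, 9, 10, 11, 12, 13, 14, 15, 16}

A' = {3, 4, 5, 9, 11, 14, 16}
A △ A' = {1, 2, 3, 4, 5, 6, 7, 8, 9, 10, 11, 12, 13, 14, 15, 16}
B ∩ A = {1, 6, 7, 8, 10, 12}
B ∖ (B ∩ A) = {3, 4, 9, 11, 14, 16}
(B ∖ (B ∩ A))' = {1, 2, 5, 6, 7, 8, 10, 12, 13, 15}
B ∖ D = {1, 9, 10, 11, 14}
(B ∖ (B ∩ A))' ∖ (B ∖ D) = {2, 5, 6, 7, 8, 12, 13, 15}
(A △ A') ∪ ((B ∖ (B ∩ A))' ∖ (B ∖ D)) = {1, 2, 3, 4, 5, 6, 7, 8, 9, 10, 11, 12, 13, 14, 15, 16}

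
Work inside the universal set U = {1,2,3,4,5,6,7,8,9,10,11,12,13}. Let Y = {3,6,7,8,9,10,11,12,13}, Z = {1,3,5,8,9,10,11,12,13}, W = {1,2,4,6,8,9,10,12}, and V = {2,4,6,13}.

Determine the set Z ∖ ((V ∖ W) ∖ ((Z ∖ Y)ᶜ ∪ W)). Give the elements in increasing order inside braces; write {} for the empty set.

{1,3,5,8,9,10,11,12,13}

V ∖ W = {13}
Z ∖ Y = {1,5}
(Z ∖ Y)ᶜ = {2,3,4,6,7,8,9,10,11,12,13}
(Z ∖ Y)ᶜ ∪ W = {1,2,3,4,6,7,8,9,10,11,12,13}
(V ∖ W) ∖ ((Z ∖ Y)ᶜ ∪ W) = {}
Z ∖ ((V ∖ W) ∖ ((Z ∖ Y)ᶜ ∪ W)) = {1,3,5,8,9,10,11,12,13}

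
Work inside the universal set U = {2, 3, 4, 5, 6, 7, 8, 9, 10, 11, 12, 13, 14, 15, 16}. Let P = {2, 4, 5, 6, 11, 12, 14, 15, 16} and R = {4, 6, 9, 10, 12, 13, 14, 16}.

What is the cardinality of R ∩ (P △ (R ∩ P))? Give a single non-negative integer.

R ∩ P = {4, 6, 12, 14, 16}
P △ (R ∩ P) = {2, 5, 11, 15}
R ∩ (P △ (R ∩ P)) = {}
|R ∩ (P △ (R ∩ P))| = 0

0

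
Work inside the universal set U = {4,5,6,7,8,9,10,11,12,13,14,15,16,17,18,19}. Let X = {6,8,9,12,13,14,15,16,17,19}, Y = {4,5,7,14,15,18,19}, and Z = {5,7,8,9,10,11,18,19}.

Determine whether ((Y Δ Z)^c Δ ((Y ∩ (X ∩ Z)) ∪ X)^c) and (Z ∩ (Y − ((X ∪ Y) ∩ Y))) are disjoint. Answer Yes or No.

Y Δ Z = {4,8,9,10,11,14,15}
(Y Δ Z)^c = {5,6,7,12,13,16,17,18,19}
X ∩ Z = {8,9,19}
Y ∩ (X ∩ Z) = {19}
(Y ∩ (X ∩ Z)) ∪ X = {6,8,9,12,13,14,15,16,17,19}
((Y ∩ (X ∩ Z)) ∪ X)^c = {4,5,7,10,11,18}
(Y Δ Z)^c Δ ((Y ∩ (X ∩ Z)) ∪ X)^c = {4,6,10,11,12,13,16,17,19}
X ∪ Y = {4,5,6,7,8,9,12,13,14,15,16,17,18,19}
(X ∪ Y) ∩ Y = {4,5,7,14,15,18,19}
Y − ((X ∪ Y) ∩ Y) = {}
Z ∩ (Y − ((X ∪ Y) ∩ Y)) = {}
{4,6,10,11,12,13,16,17,19} and {} share no elements.

Yes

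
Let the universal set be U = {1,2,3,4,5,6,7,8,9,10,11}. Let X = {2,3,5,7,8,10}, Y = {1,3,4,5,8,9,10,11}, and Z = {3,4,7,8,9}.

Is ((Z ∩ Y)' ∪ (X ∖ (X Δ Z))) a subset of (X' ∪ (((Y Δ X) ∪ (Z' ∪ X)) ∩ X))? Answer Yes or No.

Z ∩ Y = {3,4,8,9}
(Z ∩ Y)' = {1,2,5,6,7,10,11}
X Δ Z = {2,4,5,9,10}
X ∖ (X Δ Z) = {3,7,8}
(Z ∩ Y)' ∪ (X ∖ (X Δ Z)) = {1,2,3,5,6,7,8,10,11}
X' = {1,4,6,9,11}
Y Δ X = {1,2,4,7,9,11}
Z' = {1,2,5,6,10,11}
Z' ∪ X = {1,2,3,5,6,7,8,10,11}
(Y Δ X) ∪ (Z' ∪ X) = {1,2,3,4,5,6,7,8,9,10,11}
((Y Δ X) ∪ (Z' ∪ X)) ∩ X = {2,3,5,7,8,10}
X' ∪ (((Y Δ X) ∪ (Z' ∪ X)) ∩ X) = {1,2,3,4,5,6,7,8,9,10,11}
Every element of {1,2,3,5,6,7,8,10,11} is in {1,2,3,4,5,6,7,8,9,10,11}, so (Z ∩ Y)' ∪ (X ∖ (X Δ Z)) ⊆ X' ∪ (((Y Δ X) ∪ (Z' ∪ X)) ∩ X).

Yes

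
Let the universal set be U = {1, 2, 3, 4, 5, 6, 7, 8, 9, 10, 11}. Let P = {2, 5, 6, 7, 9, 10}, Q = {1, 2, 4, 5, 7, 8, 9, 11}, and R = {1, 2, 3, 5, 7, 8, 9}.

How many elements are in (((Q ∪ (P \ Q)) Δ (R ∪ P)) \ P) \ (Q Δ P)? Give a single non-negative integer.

1

P \ Q = {6, 10}
Q ∪ (P \ Q) = {1, 2, 4, 5, 6, 7, 8, 9, 10, 11}
R ∪ P = {1, 2, 3, 5, 6, 7, 8, 9, 10}
(Q ∪ (P \ Q)) Δ (R ∪ P) = {3, 4, 11}
((Q ∪ (P \ Q)) Δ (R ∪ P)) \ P = {3, 4, 11}
Q Δ P = {1, 4, 6, 8, 10, 11}
(((Q ∪ (P \ Q)) Δ (R ∪ P)) \ P) \ (Q Δ P) = {3}
|(((Q ∪ (P \ Q)) Δ (R ∪ P)) \ P) \ (Q Δ P)| = 1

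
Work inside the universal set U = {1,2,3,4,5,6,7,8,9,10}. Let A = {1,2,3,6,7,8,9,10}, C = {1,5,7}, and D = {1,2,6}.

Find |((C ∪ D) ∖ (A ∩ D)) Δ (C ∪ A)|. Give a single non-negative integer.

C ∪ D = {1,2,5,6,7}
A ∩ D = {1,2,6}
(C ∪ D) ∖ (A ∩ D) = {5,7}
C ∪ A = {1,2,3,5,6,7,8,9,10}
((C ∪ D) ∖ (A ∩ D)) Δ (C ∪ A) = {1,2,3,6,8,9,10}
|((C ∪ D) ∖ (A ∩ D)) Δ (C ∪ A)| = 7

7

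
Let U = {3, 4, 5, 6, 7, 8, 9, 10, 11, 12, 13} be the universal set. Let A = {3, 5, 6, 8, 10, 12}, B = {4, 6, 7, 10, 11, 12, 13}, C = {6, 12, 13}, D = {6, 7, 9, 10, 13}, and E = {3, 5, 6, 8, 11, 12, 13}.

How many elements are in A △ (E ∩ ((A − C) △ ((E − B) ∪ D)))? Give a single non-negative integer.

A − C = {3, 5, 8, 10}
E − B = {3, 5, 8}
(E − B) ∪ D = {3, 5, 6, 7, 8, 9, 10, 13}
(A − C) △ ((E − B) ∪ D) = {6, 7, 9, 13}
E ∩ ((A − C) △ ((E − B) ∪ D)) = {6, 13}
A △ (E ∩ ((A − C) △ ((E − B) ∪ D))) = {3, 5, 8, 10, 12, 13}
|A △ (E ∩ ((A − C) △ ((E − B) ∪ D)))| = 6

6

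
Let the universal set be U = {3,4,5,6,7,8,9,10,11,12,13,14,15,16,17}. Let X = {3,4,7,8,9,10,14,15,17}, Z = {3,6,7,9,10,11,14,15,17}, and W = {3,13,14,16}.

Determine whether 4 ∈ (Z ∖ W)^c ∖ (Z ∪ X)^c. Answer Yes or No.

4 ∉ Z and 4 ∉ W, so 4 ∉ Z ∖ W
4 ∈ (Z ∖ W)^c since 4 ∉ (Z ∖ W)
4 ∉ Z and 4 ∈ X, so 4 ∈ Z ∪ X
4 ∉ (Z ∪ X)^c since 4 ∈ (Z ∪ X)
4 ∈ (Z ∖ W)^c and 4 ∉ (Z ∪ X)^c, so 4 ∈ (Z ∖ W)^c ∖ (Z ∪ X)^c

Yes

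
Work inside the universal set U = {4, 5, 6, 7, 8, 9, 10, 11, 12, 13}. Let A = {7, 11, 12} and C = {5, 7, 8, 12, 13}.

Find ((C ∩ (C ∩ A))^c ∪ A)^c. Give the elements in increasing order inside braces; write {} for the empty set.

C ∩ A = {7, 12}
C ∩ (C ∩ A) = {7, 12}
(C ∩ (C ∩ A))^c = {4, 5, 6, 8, 9, 10, 11, 13}
(C ∩ (C ∩ A))^c ∪ A = {4, 5, 6, 7, 8, 9, 10, 11, 12, 13}
((C ∩ (C ∩ A))^c ∪ A)^c = {}

{}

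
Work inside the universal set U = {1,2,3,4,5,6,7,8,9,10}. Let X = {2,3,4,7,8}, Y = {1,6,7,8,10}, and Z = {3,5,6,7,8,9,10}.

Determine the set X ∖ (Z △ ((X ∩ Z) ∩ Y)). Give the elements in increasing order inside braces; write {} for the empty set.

{2,4,7,8}

X ∩ Z = {3,7,8}
(X ∩ Z) ∩ Y = {7,8}
Z △ ((X ∩ Z) ∩ Y) = {3,5,6,9,10}
X ∖ (Z △ ((X ∩ Z) ∩ Y)) = {2,4,7,8}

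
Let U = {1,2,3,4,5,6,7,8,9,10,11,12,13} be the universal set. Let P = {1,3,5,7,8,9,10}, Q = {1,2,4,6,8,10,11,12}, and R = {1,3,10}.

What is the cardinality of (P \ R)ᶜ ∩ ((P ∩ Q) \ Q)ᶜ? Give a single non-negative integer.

P \ R = {5,7,8,9}
(P \ R)ᶜ = {1,2,3,4,6,10,11,12,13}
P ∩ Q = {1,8,10}
(P ∩ Q) \ Q = {}
((P ∩ Q) \ Q)ᶜ = {1,2,3,4,5,6,7,8,9,10,11,12,13}
(P \ R)ᶜ ∩ ((P ∩ Q) \ Q)ᶜ = {1,2,3,4,6,10,11,12,13}
|(P \ R)ᶜ ∩ ((P ∩ Q) \ Q)ᶜ| = 9

9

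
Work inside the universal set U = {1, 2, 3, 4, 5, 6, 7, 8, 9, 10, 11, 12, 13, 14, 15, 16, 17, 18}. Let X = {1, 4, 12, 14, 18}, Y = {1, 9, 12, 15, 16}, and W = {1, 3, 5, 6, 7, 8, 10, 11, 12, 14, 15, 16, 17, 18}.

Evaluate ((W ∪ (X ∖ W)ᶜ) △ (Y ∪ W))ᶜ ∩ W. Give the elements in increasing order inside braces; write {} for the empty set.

{1, 3, 5, 6, 7, 8, 10, 11, 12, 14, 15, 16, 17, 18}

X ∖ W = {4}
(X ∖ W)ᶜ = {1, 2, 3, 5, 6, 7, 8, 9, 10, 11, 12, 13, 14, 15, 16, 17, 18}
W ∪ (X ∖ W)ᶜ = {1, 2, 3, 5, 6, 7, 8, 9, 10, 11, 12, 13, 14, 15, 16, 17, 18}
Y ∪ W = {1, 3, 5, 6, 7, 8, 9, 10, 11, 12, 14, 15, 16, 17, 18}
(W ∪ (X ∖ W)ᶜ) △ (Y ∪ W) = {2, 13}
((W ∪ (X ∖ W)ᶜ) △ (Y ∪ W))ᶜ = {1, 3, 4, 5, 6, 7, 8, 9, 10, 11, 12, 14, 15, 16, 17, 18}
((W ∪ (X ∖ W)ᶜ) △ (Y ∪ W))ᶜ ∩ W = {1, 3, 5, 6, 7, 8, 10, 11, 12, 14, 15, 16, 17, 18}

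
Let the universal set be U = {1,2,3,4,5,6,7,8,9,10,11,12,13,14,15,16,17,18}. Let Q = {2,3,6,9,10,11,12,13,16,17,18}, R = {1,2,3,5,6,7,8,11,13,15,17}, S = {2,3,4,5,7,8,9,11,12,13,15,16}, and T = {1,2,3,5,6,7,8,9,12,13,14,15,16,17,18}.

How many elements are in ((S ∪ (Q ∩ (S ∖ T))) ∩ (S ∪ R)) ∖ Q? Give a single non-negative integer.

5

S ∖ T = {4,11}
Q ∩ (S ∖ T) = {11}
S ∪ (Q ∩ (S ∖ T)) = {2,3,4,5,7,8,9,11,12,13,15,16}
S ∪ R = {1,2,3,4,5,6,7,8,9,11,12,13,15,16,17}
(S ∪ (Q ∩ (S ∖ T))) ∩ (S ∪ R) = {2,3,4,5,7,8,9,11,12,13,15,16}
((S ∪ (Q ∩ (S ∖ T))) ∩ (S ∪ R)) ∖ Q = {4,5,7,8,15}
|((S ∪ (Q ∩ (S ∖ T))) ∩ (S ∪ R)) ∖ Q| = 5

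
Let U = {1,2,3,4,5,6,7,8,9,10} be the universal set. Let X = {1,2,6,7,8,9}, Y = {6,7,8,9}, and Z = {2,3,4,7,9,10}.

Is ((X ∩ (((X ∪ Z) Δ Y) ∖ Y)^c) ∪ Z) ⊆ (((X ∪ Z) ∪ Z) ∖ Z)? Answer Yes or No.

No

X ∪ Z = {1,2,3,4,6,7,8,9,10}
(X ∪ Z) Δ Y = {1,2,3,4,10}
((X ∪ Z) Δ Y) ∖ Y = {1,2,3,4,10}
(((X ∪ Z) Δ Y) ∖ Y)^c = {5,6,7,8,9}
X ∩ (((X ∪ Z) Δ Y) ∖ Y)^c = {6,7,8,9}
(X ∩ (((X ∪ Z) Δ Y) ∖ Y)^c) ∪ Z = {2,3,4,6,7,8,9,10}
(X ∪ Z) ∪ Z = {1,2,3,4,6,7,8,9,10}
((X ∪ Z) ∪ Z) ∖ Z = {1,6,8}
2 ∈ (X ∩ (((X ∪ Z) Δ Y) ∖ Y)^c) ∪ Z but 2 ∉ ((X ∪ Z) ∪ Z) ∖ Z, so the inclusion fails.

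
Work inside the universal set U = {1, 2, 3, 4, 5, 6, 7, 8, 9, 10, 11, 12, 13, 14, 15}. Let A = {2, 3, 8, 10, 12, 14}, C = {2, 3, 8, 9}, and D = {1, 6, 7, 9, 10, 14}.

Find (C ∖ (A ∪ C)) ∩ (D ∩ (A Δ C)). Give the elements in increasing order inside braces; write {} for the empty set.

{}

A ∪ C = {2, 3, 8, 9, 10, 12, 14}
C ∖ (A ∪ C) = {}
A Δ C = {9, 10, 12, 14}
D ∩ (A Δ C) = {9, 10, 14}
(C ∖ (A ∪ C)) ∩ (D ∩ (A Δ C)) = {}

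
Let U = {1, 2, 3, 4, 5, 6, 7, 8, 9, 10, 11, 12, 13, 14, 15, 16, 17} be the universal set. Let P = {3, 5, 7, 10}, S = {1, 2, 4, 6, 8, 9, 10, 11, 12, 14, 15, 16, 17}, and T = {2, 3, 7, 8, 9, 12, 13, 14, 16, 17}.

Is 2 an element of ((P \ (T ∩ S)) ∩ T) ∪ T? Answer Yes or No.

Yes

2 ∈ T and 2 ∈ S, so 2 ∈ T ∩ S
2 ∉ P and 2 ∈ (T ∩ S), so 2 ∉ P \ (T ∩ S)
2 ∉ (P \ (T ∩ S)) and 2 ∈ T, so 2 ∉ (P \ (T ∩ S)) ∩ T
2 ∉ ((P \ (T ∩ S)) ∩ T) and 2 ∈ T, so 2 ∈ ((P \ (T ∩ S)) ∩ T) ∪ T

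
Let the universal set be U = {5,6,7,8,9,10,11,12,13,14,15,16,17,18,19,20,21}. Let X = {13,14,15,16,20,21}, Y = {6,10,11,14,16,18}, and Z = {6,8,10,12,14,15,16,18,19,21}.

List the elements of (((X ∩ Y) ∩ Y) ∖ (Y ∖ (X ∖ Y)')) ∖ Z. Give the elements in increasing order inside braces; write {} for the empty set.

X ∩ Y = {14,16}
(X ∩ Y) ∩ Y = {14,16}
X ∖ Y = {13,15,20,21}
(X ∖ Y)' = {5,6,7,8,9,10,11,12,14,16,17,18,19}
Y ∖ (X ∖ Y)' = {}
((X ∩ Y) ∩ Y) ∖ (Y ∖ (X ∖ Y)') = {14,16}
(((X ∩ Y) ∩ Y) ∖ (Y ∖ (X ∖ Y)')) ∖ Z = {}

{}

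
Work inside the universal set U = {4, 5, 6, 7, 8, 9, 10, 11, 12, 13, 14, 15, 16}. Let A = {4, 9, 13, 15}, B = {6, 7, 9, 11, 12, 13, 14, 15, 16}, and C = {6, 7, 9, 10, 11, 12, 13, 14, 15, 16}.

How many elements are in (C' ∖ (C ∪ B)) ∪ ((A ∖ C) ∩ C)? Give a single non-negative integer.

C' = {4, 5, 8}
C ∪ B = {6, 7, 9, 10, 11, 12, 13, 14, 15, 16}
C' ∖ (C ∪ B) = {4, 5, 8}
A ∖ C = {4}
(A ∖ C) ∩ C = {}
(C' ∖ (C ∪ B)) ∪ ((A ∖ C) ∩ C) = {4, 5, 8}
|(C' ∖ (C ∪ B)) ∪ ((A ∖ C) ∩ C)| = 3

3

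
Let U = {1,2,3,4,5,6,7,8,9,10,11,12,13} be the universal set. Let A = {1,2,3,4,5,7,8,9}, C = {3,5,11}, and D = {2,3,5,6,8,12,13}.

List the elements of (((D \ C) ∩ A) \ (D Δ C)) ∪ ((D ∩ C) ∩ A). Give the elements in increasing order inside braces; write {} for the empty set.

{3,5}

D \ C = {2,6,8,12,13}
(D \ C) ∩ A = {2,8}
D Δ C = {2,6,8,11,12,13}
((D \ C) ∩ A) \ (D Δ C) = {}
D ∩ C = {3,5}
(D ∩ C) ∩ A = {3,5}
(((D \ C) ∩ A) \ (D Δ C)) ∪ ((D ∩ C) ∩ A) = {3,5}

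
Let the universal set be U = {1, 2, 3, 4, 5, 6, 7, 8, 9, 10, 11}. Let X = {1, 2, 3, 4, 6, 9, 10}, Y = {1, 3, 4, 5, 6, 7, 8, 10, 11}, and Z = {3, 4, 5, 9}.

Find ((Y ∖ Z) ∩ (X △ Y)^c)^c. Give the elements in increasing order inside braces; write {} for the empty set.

Y ∖ Z = {1, 6, 7, 8, 10, 11}
X △ Y = {2, 5, 7, 8, 9, 11}
(X △ Y)^c = {1, 3, 4, 6, 10}
(Y ∖ Z) ∩ (X △ Y)^c = {1, 6, 10}
((Y ∖ Z) ∩ (X △ Y)^c)^c = {2, 3, 4, 5, 7, 8, 9, 11}

{2, 3, 4, 5, 7, 8, 9, 11}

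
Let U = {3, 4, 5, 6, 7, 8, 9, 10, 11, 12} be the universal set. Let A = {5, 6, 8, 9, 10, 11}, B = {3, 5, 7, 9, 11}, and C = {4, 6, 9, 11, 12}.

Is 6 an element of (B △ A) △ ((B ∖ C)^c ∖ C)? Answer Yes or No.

Yes

6 ∉ B and 6 ∈ A, so 6 ∈ B △ A
6 ∉ B and 6 ∈ C, so 6 ∉ B ∖ C
6 ∈ (B ∖ C)^c since 6 ∉ (B ∖ C)
6 ∈ (B ∖ C)^c and 6 ∈ C, so 6 ∉ (B ∖ C)^c ∖ C
6 ∈ (B △ A) and 6 ∉ ((B ∖ C)^c ∖ C), so 6 ∈ (B △ A) △ ((B ∖ C)^c ∖ C)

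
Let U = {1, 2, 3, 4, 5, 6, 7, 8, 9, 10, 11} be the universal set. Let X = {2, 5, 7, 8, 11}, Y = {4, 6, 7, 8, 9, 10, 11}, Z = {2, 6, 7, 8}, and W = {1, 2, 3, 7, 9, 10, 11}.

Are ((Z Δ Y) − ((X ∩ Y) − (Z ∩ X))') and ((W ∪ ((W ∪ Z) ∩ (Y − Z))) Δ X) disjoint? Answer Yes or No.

Yes

Z Δ Y = {2, 4, 9, 10, 11}
X ∩ Y = {7, 8, 11}
Z ∩ X = {2, 7, 8}
(X ∩ Y) − (Z ∩ X) = {11}
((X ∩ Y) − (Z ∩ X))' = {1, 2, 3, 4, 5, 6, 7, 8, 9, 10}
(Z Δ Y) − ((X ∩ Y) − (Z ∩ X))' = {11}
W ∪ Z = {1, 2, 3, 6, 7, 8, 9, 10, 11}
Y − Z = {4, 9, 10, 11}
(W ∪ Z) ∩ (Y − Z) = {9, 10, 11}
W ∪ ((W ∪ Z) ∩ (Y − Z)) = {1, 2, 3, 7, 9, 10, 11}
(W ∪ ((W ∪ Z) ∩ (Y − Z))) Δ X = {1, 3, 5, 8, 9, 10}
{11} and {1, 3, 5, 8, 9, 10} share no elements.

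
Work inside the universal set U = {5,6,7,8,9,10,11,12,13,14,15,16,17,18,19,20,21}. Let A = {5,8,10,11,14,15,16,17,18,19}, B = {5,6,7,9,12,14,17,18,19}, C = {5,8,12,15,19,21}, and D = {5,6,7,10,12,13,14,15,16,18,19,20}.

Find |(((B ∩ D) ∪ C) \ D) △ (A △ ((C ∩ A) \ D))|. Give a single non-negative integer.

11

B ∩ D = {5,6,7,12,14,18,19}
(B ∩ D) ∪ C = {5,6,7,8,12,14,15,18,19,21}
((B ∩ D) ∪ C) \ D = {8,21}
C ∩ A = {5,8,15,19}
(C ∩ A) \ D = {8}
A △ ((C ∩ A) \ D) = {5,10,11,14,15,16,17,18,19}
(((B ∩ D) ∪ C) \ D) △ (A △ ((C ∩ A) \ D)) = {5,8,10,11,14,15,16,17,18,19,21}
|(((B ∩ D) ∪ C) \ D) △ (A △ ((C ∩ A) \ D))| = 11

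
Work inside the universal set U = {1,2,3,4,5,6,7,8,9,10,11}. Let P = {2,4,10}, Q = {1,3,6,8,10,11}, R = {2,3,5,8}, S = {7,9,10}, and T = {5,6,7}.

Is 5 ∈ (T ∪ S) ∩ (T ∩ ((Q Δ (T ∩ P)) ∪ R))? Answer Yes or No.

5 ∈ T and 5 ∉ S, so 5 ∈ T ∪ S
5 ∈ T and 5 ∉ P, so 5 ∉ T ∩ P
5 ∉ Q and 5 ∉ (T ∩ P), so 5 ∉ Q Δ (T ∩ P)
5 ∉ (Q Δ (T ∩ P)) and 5 ∈ R, so 5 ∈ (Q Δ (T ∩ P)) ∪ R
5 ∈ T and 5 ∈ ((Q Δ (T ∩ P)) ∪ R), so 5 ∈ T ∩ ((Q Δ (T ∩ P)) ∪ R)
5 ∈ (T ∪ S) and 5 ∈ (T ∩ ((Q Δ (T ∩ P)) ∪ R)), so 5 ∈ (T ∪ S) ∩ (T ∩ ((Q Δ (T ∩ P)) ∪ R))

Yes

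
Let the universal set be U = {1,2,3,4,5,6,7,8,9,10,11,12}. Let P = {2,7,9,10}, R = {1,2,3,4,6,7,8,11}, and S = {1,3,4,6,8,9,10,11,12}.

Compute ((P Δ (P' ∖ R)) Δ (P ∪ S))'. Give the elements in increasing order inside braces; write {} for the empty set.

P' = {1,3,4,5,6,8,11,12}
P' ∖ R = {5,12}
P Δ (P' ∖ R) = {2,5,7,9,10,12}
P ∪ S = {1,2,3,4,6,7,8,9,10,11,12}
(P Δ (P' ∖ R)) Δ (P ∪ S) = {1,3,4,5,6,8,11}
((P Δ (P' ∖ R)) Δ (P ∪ S))' = {2,7,9,10,12}

{2,7,9,10,12}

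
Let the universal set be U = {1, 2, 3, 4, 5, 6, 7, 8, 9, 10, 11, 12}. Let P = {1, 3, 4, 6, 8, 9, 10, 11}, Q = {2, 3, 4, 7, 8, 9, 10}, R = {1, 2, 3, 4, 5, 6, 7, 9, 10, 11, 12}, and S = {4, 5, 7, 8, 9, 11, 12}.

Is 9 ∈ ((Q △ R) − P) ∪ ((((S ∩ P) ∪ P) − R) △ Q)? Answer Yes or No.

Yes

9 ∈ Q and 9 ∈ R, so 9 ∉ Q △ R
9 ∉ (Q △ R) and 9 ∈ P, so 9 ∉ (Q △ R) − P
9 ∈ S and 9 ∈ P, so 9 ∈ S ∩ P
9 ∈ (S ∩ P) and 9 ∈ P, so 9 ∈ (S ∩ P) ∪ P
9 ∈ ((S ∩ P) ∪ P) and 9 ∈ R, so 9 ∉ ((S ∩ P) ∪ P) − R
9 ∉ (((S ∩ P) ∪ P) − R) and 9 ∈ Q, so 9 ∈ (((S ∩ P) ∪ P) − R) △ Q
9 ∉ ((Q △ R) − P) and 9 ∈ ((((S ∩ P) ∪ P) − R) △ Q), so 9 ∈ ((Q △ R) − P) ∪ ((((S ∩ P) ∪ P) − R) △ Q)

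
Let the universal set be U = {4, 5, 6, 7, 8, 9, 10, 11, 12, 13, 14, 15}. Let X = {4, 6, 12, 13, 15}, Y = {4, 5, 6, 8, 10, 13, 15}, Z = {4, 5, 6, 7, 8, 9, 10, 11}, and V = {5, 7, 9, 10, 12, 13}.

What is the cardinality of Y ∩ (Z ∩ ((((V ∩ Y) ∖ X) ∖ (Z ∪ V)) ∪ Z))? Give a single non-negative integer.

V ∩ Y = {5, 10, 13}
(V ∩ Y) ∖ X = {5, 10}
Z ∪ V = {4, 5, 6, 7, 8, 9, 10, 11, 12, 13}
((V ∩ Y) ∖ X) ∖ (Z ∪ V) = {}
(((V ∩ Y) ∖ X) ∖ (Z ∪ V)) ∪ Z = {4, 5, 6, 7, 8, 9, 10, 11}
Z ∩ ((((V ∩ Y) ∖ X) ∖ (Z ∪ V)) ∪ Z) = {4, 5, 6, 7, 8, 9, 10, 11}
Y ∩ (Z ∩ ((((V ∩ Y) ∖ X) ∖ (Z ∪ V)) ∪ Z)) = {4, 5, 6, 8, 10}
|Y ∩ (Z ∩ ((((V ∩ Y) ∖ X) ∖ (Z ∪ V)) ∪ Z))| = 5

5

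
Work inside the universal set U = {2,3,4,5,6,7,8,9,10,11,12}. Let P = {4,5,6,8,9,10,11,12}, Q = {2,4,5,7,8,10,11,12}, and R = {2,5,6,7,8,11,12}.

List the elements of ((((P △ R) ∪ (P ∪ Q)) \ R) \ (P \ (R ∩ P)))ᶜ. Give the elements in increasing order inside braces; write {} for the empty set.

{2,3,4,5,6,7,8,9,10,11,12}

P △ R = {2,4,7,9,10}
P ∪ Q = {2,4,5,6,7,8,9,10,11,12}
(P △ R) ∪ (P ∪ Q) = {2,4,5,6,7,8,9,10,11,12}
((P △ R) ∪ (P ∪ Q)) \ R = {4,9,10}
R ∩ P = {5,6,8,11,12}
P \ (R ∩ P) = {4,9,10}
(((P △ R) ∪ (P ∪ Q)) \ R) \ (P \ (R ∩ P)) = {}
((((P △ R) ∪ (P ∪ Q)) \ R) \ (P \ (R ∩ P)))ᶜ = {2,3,4,5,6,7,8,9,10,11,12}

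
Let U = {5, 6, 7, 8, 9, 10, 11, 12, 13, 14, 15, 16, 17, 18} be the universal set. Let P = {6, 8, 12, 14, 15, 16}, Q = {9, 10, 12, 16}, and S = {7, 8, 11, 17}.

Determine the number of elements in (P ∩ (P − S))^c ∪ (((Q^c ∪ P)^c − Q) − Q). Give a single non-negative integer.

P − S = {6, 12, 14, 15, 16}
P ∩ (P − S) = {6, 12, 14, 15, 16}
(P ∩ (P − S))^c = {5, 7, 8, 9, 10, 11, 13, 17, 18}
Q^c = {5, 6, 7, 8, 11, 13, 14, 15, 17, 18}
Q^c ∪ P = {5, 6, 7, 8, 11, 12, 13, 14, 15, 16, 17, 18}
(Q^c ∪ P)^c = {9, 10}
(Q^c ∪ P)^c − Q = {}
((Q^c ∪ P)^c − Q) − Q = {}
(P ∩ (P − S))^c ∪ (((Q^c ∪ P)^c − Q) − Q) = {5, 7, 8, 9, 10, 11, 13, 17, 18}
|(P ∩ (P − S))^c ∪ (((Q^c ∪ P)^c − Q) − Q)| = 9

9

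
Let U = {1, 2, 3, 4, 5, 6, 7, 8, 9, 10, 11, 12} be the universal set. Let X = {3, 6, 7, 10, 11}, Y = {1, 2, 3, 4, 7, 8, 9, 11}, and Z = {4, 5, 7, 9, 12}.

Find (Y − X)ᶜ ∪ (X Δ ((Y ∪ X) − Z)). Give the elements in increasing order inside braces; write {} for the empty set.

{1, 2, 3, 5, 6, 7, 8, 10, 11, 12}

Y − X = {1, 2, 4, 8, 9}
(Y − X)ᶜ = {3, 5, 6, 7, 10, 11, 12}
Y ∪ X = {1, 2, 3, 4, 6, 7, 8, 9, 10, 11}
(Y ∪ X) − Z = {1, 2, 3, 6, 8, 10, 11}
X Δ ((Y ∪ X) − Z) = {1, 2, 7, 8}
(Y − X)ᶜ ∪ (X Δ ((Y ∪ X) − Z)) = {1, 2, 3, 5, 6, 7, 8, 10, 11, 12}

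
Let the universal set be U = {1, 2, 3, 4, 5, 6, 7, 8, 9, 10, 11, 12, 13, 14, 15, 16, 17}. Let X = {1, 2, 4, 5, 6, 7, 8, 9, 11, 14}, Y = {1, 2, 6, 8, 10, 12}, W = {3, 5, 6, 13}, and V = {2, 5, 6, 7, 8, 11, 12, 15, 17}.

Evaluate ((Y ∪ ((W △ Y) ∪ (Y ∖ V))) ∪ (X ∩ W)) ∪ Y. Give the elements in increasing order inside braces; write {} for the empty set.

{1, 2, 3, 5, 6, 8, 10, 12, 13}

W △ Y = {1, 2, 3, 5, 8, 10, 12, 13}
Y ∖ V = {1, 10}
(W △ Y) ∪ (Y ∖ V) = {1, 2, 3, 5, 8, 10, 12, 13}
Y ∪ ((W △ Y) ∪ (Y ∖ V)) = {1, 2, 3, 5, 6, 8, 10, 12, 13}
X ∩ W = {5, 6}
(Y ∪ ((W △ Y) ∪ (Y ∖ V))) ∪ (X ∩ W) = {1, 2, 3, 5, 6, 8, 10, 12, 13}
((Y ∪ ((W △ Y) ∪ (Y ∖ V))) ∪ (X ∩ W)) ∪ Y = {1, 2, 3, 5, 6, 8, 10, 12, 13}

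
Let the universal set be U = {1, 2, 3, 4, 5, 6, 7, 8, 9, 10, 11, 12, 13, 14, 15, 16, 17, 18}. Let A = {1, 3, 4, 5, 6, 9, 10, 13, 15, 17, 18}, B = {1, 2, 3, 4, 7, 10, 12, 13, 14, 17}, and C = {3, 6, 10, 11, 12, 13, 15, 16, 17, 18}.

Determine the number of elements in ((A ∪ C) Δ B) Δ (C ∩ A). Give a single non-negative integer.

11

A ∪ C = {1, 3, 4, 5, 6, 9, 10, 11, 12, 13, 15, 16, 17, 18}
(A ∪ C) Δ B = {2, 5, 6, 7, 9, 11, 14, 15, 16, 18}
C ∩ A = {3, 6, 10, 13, 15, 17, 18}
((A ∪ C) Δ B) Δ (C ∩ A) = {2, 3, 5, 7, 9, 10, 11, 13, 14, 16, 17}
|((A ∪ C) Δ B) Δ (C ∩ A)| = 11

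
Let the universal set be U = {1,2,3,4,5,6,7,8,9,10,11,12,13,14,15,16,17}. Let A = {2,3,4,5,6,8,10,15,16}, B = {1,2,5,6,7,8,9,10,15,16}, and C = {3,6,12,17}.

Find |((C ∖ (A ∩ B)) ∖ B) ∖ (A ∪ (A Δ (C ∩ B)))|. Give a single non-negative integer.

A ∩ B = {2,5,6,8,10,15,16}
C ∖ (A ∩ B) = {3,12,17}
(C ∖ (A ∩ B)) ∖ B = {3,12,17}
C ∩ B = {6}
A Δ (C ∩ B) = {2,3,4,5,8,10,15,16}
A ∪ (A Δ (C ∩ B)) = {2,3,4,5,6,8,10,15,16}
((C ∖ (A ∩ B)) ∖ B) ∖ (A ∪ (A Δ (C ∩ B))) = {12,17}
|((C ∖ (A ∩ B)) ∖ B) ∖ (A ∪ (A Δ (C ∩ B)))| = 2

2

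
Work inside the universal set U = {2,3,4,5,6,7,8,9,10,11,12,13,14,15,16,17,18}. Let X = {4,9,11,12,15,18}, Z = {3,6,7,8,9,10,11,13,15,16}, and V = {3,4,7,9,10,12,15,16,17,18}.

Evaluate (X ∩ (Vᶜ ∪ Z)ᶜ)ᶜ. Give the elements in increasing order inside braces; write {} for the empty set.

Vᶜ = {2,5,6,8,11,13,14}
Vᶜ ∪ Z = {2,3,5,6,7,8,9,10,11,13,14,15,16}
(Vᶜ ∪ Z)ᶜ = {4,12,17,18}
X ∩ (Vᶜ ∪ Z)ᶜ = {4,12,18}
(X ∩ (Vᶜ ∪ Z)ᶜ)ᶜ = {2,3,5,6,7,8,9,10,11,13,14,15,16,17}

{2,3,5,6,7,8,9,10,11,13,14,15,16,17}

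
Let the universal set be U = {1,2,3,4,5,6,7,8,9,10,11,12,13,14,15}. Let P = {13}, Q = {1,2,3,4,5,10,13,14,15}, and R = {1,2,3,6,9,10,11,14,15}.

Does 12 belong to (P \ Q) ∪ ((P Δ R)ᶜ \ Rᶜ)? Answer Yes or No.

No

12 ∉ P and 12 ∉ Q, so 12 ∉ P \ Q
12 ∉ P and 12 ∉ R, so 12 ∉ P Δ R
12 ∈ (P Δ R)ᶜ since 12 ∉ (P Δ R)
12 ∉ R, so 12 ∈ Rᶜ
12 ∈ (P Δ R)ᶜ and 12 ∈ Rᶜ, so 12 ∉ (P Δ R)ᶜ \ Rᶜ
12 ∉ (P \ Q) and 12 ∉ ((P Δ R)ᶜ \ Rᶜ), so 12 ∉ (P \ Q) ∪ ((P Δ R)ᶜ \ Rᶜ)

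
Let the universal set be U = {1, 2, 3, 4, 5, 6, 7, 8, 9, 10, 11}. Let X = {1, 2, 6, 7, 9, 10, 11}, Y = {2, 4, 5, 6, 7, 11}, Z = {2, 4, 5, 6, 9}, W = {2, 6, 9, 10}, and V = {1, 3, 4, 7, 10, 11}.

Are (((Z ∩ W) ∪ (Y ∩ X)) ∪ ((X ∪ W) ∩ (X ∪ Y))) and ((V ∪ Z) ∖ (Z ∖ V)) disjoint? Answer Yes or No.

No

Z ∩ W = {2, 6, 9}
Y ∩ X = {2, 6, 7, 11}
(Z ∩ W) ∪ (Y ∩ X) = {2, 6, 7, 9, 11}
X ∪ W = {1, 2, 6, 7, 9, 10, 11}
X ∪ Y = {1, 2, 4, 5, 6, 7, 9, 10, 11}
(X ∪ W) ∩ (X ∪ Y) = {1, 2, 6, 7, 9, 10, 11}
((Z ∩ W) ∪ (Y ∩ X)) ∪ ((X ∪ W) ∩ (X ∪ Y)) = {1, 2, 6, 7, 9, 10, 11}
V ∪ Z = {1, 2, 3, 4, 5, 6, 7, 9, 10, 11}
Z ∖ V = {2, 5, 6, 9}
(V ∪ Z) ∖ (Z ∖ V) = {1, 3, 4, 7, 10, 11}
1 lies in both, so they are not disjoint.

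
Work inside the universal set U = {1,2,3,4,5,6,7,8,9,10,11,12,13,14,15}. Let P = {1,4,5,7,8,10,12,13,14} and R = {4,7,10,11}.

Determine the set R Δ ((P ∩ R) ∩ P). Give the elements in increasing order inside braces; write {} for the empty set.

P ∩ R = {4,7,10}
(P ∩ R) ∩ P = {4,7,10}
R Δ ((P ∩ R) ∩ P) = {11}

{11}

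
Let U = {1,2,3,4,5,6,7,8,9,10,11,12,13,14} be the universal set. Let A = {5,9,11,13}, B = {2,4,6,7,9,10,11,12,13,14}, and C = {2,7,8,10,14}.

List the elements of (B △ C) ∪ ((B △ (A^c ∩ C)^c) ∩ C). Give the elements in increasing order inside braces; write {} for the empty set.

{2,4,6,7,8,9,10,11,12,13,14}

B △ C = {4,6,8,9,11,12,13}
A^c = {1,2,3,4,6,7,8,10,12,14}
A^c ∩ C = {2,7,8,10,14}
(A^c ∩ C)^c = {1,3,4,5,6,9,11,12,13}
B △ (A^c ∩ C)^c = {1,2,3,5,7,10,14}
(B △ (A^c ∩ C)^c) ∩ C = {2,7,10,14}
(B △ C) ∪ ((B △ (A^c ∩ C)^c) ∩ C) = {2,4,6,7,8,9,10,11,12,13,14}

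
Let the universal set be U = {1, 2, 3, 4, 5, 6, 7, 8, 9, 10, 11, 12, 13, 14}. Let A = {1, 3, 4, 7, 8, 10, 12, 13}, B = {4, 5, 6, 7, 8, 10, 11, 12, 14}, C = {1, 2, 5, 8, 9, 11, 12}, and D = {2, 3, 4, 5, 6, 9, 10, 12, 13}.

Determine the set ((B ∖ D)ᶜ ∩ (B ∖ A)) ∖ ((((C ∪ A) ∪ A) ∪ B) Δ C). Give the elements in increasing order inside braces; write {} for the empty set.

{5}

B ∖ D = {7, 8, 11, 14}
(B ∖ D)ᶜ = {1, 2, 3, 4, 5, 6, 9, 10, 12, 13}
B ∖ A = {5, 6, 11, 14}
(B ∖ D)ᶜ ∩ (B ∖ A) = {5, 6}
C ∪ A = {1, 2, 3, 4, 5, 7, 8, 9, 10, 11, 12, 13}
(C ∪ A) ∪ A = {1, 2, 3, 4, 5, 7, 8, 9, 10, 11, 12, 13}
((C ∪ A) ∪ A) ∪ B = {1, 2, 3, 4, 5, 6, 7, 8, 9, 10, 11, 12, 13, 14}
(((C ∪ A) ∪ A) ∪ B) Δ C = {3, 4, 6, 7, 10, 13, 14}
((B ∖ D)ᶜ ∩ (B ∖ A)) ∖ ((((C ∪ A) ∪ A) ∪ B) Δ C) = {5}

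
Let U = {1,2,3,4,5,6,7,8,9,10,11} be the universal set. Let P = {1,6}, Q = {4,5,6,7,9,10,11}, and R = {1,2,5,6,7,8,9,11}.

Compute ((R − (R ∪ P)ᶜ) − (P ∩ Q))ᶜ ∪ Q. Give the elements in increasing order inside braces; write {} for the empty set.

R ∪ P = {1,2,5,6,7,8,9,11}
(R ∪ P)ᶜ = {3,4,10}
R − (R ∪ P)ᶜ = {1,2,5,6,7,8,9,11}
P ∩ Q = {6}
(R − (R ∪ P)ᶜ) − (P ∩ Q) = {1,2,5,7,8,9,11}
((R − (R ∪ P)ᶜ) − (P ∩ Q))ᶜ = {3,4,6,10}
((R − (R ∪ P)ᶜ) − (P ∩ Q))ᶜ ∪ Q = {3,4,5,6,7,9,10,11}

{3,4,5,6,7,9,10,11}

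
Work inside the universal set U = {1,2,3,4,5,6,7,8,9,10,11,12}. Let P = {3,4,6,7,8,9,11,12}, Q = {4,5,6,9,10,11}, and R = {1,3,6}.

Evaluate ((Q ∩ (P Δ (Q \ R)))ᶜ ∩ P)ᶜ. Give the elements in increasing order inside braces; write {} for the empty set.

{1,2,5,6,10}

Q \ R = {4,5,9,10,11}
P Δ (Q \ R) = {3,5,6,7,8,10,12}
Q ∩ (P Δ (Q \ R)) = {5,6,10}
(Q ∩ (P Δ (Q \ R)))ᶜ = {1,2,3,4,7,8,9,11,12}
(Q ∩ (P Δ (Q \ R)))ᶜ ∩ P = {3,4,7,8,9,11,12}
((Q ∩ (P Δ (Q \ R)))ᶜ ∩ P)ᶜ = {1,2,5,6,10}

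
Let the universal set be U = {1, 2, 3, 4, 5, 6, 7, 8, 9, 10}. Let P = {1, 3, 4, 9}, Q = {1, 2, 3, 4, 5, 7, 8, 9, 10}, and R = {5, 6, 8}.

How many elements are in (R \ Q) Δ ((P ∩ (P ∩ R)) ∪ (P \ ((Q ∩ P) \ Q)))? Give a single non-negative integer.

R \ Q = {6}
P ∩ R = {}
P ∩ (P ∩ R) = {}
Q ∩ P = {1, 3, 4, 9}
(Q ∩ P) \ Q = {}
P \ ((Q ∩ P) \ Q) = {1, 3, 4, 9}
(P ∩ (P ∩ R)) ∪ (P \ ((Q ∩ P) \ Q)) = {1, 3, 4, 9}
(R \ Q) Δ ((P ∩ (P ∩ R)) ∪ (P \ ((Q ∩ P) \ Q))) = {1, 3, 4, 6, 9}
|(R \ Q) Δ ((P ∩ (P ∩ R)) ∪ (P \ ((Q ∩ P) \ Q)))| = 5

5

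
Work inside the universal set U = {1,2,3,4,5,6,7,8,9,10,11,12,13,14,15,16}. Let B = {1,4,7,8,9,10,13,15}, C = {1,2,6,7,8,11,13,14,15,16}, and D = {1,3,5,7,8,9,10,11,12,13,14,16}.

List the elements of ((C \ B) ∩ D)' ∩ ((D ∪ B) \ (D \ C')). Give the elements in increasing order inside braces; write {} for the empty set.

C \ B = {2,6,11,14,16}
(C \ B) ∩ D = {11,14,16}
((C \ B) ∩ D)' = {1,2,3,4,5,6,7,8,9,10,12,13,15}
D ∪ B = {1,3,4,5,7,8,9,10,11,12,13,14,15,16}
C' = {3,4,5,9,10,12}
D \ C' = {1,7,8,11,13,14,16}
(D ∪ B) \ (D \ C') = {3,4,5,9,10,12,15}
((C \ B) ∩ D)' ∩ ((D ∪ B) \ (D \ C')) = {3,4,5,9,10,12,15}

{3,4,5,9,10,12,15}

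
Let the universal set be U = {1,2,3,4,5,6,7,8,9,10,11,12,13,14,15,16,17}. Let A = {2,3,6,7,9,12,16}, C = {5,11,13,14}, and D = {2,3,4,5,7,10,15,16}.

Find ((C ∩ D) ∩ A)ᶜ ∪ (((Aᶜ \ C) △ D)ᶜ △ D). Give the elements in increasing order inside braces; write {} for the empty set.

C ∩ D = {5}
(C ∩ D) ∩ A = {}
((C ∩ D) ∩ A)ᶜ = {1,2,3,4,5,6,7,8,9,10,11,12,13,14,15,16,17}
Aᶜ = {1,4,5,8,10,11,13,14,15,17}
Aᶜ \ C = {1,4,8,10,15,17}
(Aᶜ \ C) △ D = {1,2,3,5,7,8,16,17}
((Aᶜ \ C) △ D)ᶜ = {4,6,9,10,11,12,13,14,15}
((Aᶜ \ C) △ D)ᶜ △ D = {2,3,5,6,7,9,11,12,13,14,16}
((C ∩ D) ∩ A)ᶜ ∪ (((Aᶜ \ C) △ D)ᶜ △ D) = {1,2,3,4,5,6,7,8,9,10,11,12,13,14,15,16,17}

{1,2,3,4,5,6,7,8,9,10,11,12,13,14,15,16,17}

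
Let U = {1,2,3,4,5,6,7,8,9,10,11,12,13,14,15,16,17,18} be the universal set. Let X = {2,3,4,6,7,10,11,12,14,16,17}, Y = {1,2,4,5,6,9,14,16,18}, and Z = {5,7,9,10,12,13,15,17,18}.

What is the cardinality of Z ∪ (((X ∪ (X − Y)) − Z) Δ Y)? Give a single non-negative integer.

12

X − Y = {3,7,10,11,12,17}
X ∪ (X − Y) = {2,3,4,6,7,10,11,12,14,16,17}
(X ∪ (X − Y)) − Z = {2,3,4,6,11,14,16}
((X ∪ (X − Y)) − Z) Δ Y = {1,3,5,9,11,18}
Z ∪ (((X ∪ (X − Y)) − Z) Δ Y) = {1,3,5,7,9,10,11,12,13,15,17,18}
|Z ∪ (((X ∪ (X − Y)) − Z) Δ Y)| = 12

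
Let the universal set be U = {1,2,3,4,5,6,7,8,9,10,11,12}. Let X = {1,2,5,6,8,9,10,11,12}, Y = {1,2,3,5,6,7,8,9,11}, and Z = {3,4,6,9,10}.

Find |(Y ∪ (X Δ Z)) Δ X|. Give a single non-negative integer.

X Δ Z = {1,2,3,4,5,8,11,12}
Y ∪ (X Δ Z) = {1,2,3,4,5,6,7,8,9,11,12}
(Y ∪ (X Δ Z)) Δ X = {3,4,7,10}
|(Y ∪ (X Δ Z)) Δ X| = 4

4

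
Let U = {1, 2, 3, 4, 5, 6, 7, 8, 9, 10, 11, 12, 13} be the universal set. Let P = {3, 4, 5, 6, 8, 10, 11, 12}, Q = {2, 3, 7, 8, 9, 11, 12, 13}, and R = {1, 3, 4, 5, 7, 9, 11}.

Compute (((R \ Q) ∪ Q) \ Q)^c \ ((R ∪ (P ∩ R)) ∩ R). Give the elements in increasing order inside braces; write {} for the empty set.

{2, 6, 8, 10, 12, 13}

R \ Q = {1, 4, 5}
(R \ Q) ∪ Q = {1, 2, 3, 4, 5, 7, 8, 9, 11, 12, 13}
((R \ Q) ∪ Q) \ Q = {1, 4, 5}
(((R \ Q) ∪ Q) \ Q)^c = {2, 3, 6, 7, 8, 9, 10, 11, 12, 13}
P ∩ R = {3, 4, 5, 11}
R ∪ (P ∩ R) = {1, 3, 4, 5, 7, 9, 11}
(R ∪ (P ∩ R)) ∩ R = {1, 3, 4, 5, 7, 9, 11}
(((R \ Q) ∪ Q) \ Q)^c \ ((R ∪ (P ∩ R)) ∩ R) = {2, 6, 8, 10, 12, 13}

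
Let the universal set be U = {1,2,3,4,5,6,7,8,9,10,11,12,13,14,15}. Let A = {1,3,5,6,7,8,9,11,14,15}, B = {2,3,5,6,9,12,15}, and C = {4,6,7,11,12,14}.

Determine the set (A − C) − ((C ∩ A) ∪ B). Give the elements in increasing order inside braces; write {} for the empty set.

A − C = {1,3,5,8,9,15}
C ∩ A = {6,7,11,14}
(C ∩ A) ∪ B = {2,3,5,6,7,9,11,12,14,15}
(A − C) − ((C ∩ A) ∪ B) = {1,8}

{1,8}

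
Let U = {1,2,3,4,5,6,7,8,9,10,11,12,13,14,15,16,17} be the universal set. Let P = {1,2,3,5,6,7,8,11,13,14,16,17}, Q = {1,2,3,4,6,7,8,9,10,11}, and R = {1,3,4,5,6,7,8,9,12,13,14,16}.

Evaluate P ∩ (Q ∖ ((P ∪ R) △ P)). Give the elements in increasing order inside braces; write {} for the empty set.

{1,2,3,6,7,8,11}

P ∪ R = {1,2,3,4,5,6,7,8,9,11,12,13,14,16,17}
(P ∪ R) △ P = {4,9,12}
Q ∖ ((P ∪ R) △ P) = {1,2,3,6,7,8,10,11}
P ∩ (Q ∖ ((P ∪ R) △ P)) = {1,2,3,6,7,8,11}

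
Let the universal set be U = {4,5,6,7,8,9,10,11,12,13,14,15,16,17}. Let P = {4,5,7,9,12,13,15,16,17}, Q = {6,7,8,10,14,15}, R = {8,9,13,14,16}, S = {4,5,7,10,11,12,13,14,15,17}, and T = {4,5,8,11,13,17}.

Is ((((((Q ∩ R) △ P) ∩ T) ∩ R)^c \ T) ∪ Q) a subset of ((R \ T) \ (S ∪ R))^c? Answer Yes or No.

Yes

Q ∩ R = {8,14}
(Q ∩ R) △ P = {4,5,7,8,9,12,13,14,15,16,17}
((Q ∩ R) △ P) ∩ T = {4,5,8,13,17}
(((Q ∩ R) △ P) ∩ T) ∩ R = {8,13}
((((Q ∩ R) △ P) ∩ T) ∩ R)^c = {4,5,6,7,9,10,11,12,14,15,16,17}
((((Q ∩ R) △ P) ∩ T) ∩ R)^c \ T = {6,7,9,10,12,14,15,16}
(((((Q ∩ R) △ P) ∩ T) ∩ R)^c \ T) ∪ Q = {6,7,8,9,10,12,14,15,16}
R \ T = {9,14,16}
S ∪ R = {4,5,7,8,9,10,11,12,13,14,15,16,17}
(R \ T) \ (S ∪ R) = {}
((R \ T) \ (S ∪ R))^c = {4,5,6,7,8,9,10,11,12,13,14,15,16,17}
Every element of {6,7,8,9,10,12,14,15,16} is in {4,5,6,7,8,9,10,11,12,13,14,15,16,17}, so (((((Q ∩ R) △ P) ∩ T) ∩ R)^c \ T) ∪ Q ⊆ ((R \ T) \ (S ∪ R))^c.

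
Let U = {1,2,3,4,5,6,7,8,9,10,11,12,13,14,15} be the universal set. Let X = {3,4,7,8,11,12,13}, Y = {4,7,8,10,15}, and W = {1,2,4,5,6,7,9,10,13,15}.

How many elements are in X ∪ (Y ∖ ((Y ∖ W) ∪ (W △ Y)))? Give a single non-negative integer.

9

Y ∖ W = {8}
W △ Y = {1,2,5,6,8,9,13}
(Y ∖ W) ∪ (W △ Y) = {1,2,5,6,8,9,13}
Y ∖ ((Y ∖ W) ∪ (W △ Y)) = {4,7,10,15}
X ∪ (Y ∖ ((Y ∖ W) ∪ (W △ Y))) = {3,4,7,8,10,11,12,13,15}
|X ∪ (Y ∖ ((Y ∖ W) ∪ (W △ Y)))| = 9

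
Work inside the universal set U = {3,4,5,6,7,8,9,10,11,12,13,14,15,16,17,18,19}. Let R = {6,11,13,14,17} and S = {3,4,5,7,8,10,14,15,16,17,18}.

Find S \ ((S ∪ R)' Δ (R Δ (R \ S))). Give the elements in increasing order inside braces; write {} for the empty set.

{3,4,5,7,8,10,15,16,18}

S ∪ R = {3,4,5,6,7,8,10,11,13,14,15,16,17,18}
(S ∪ R)' = {9,12,19}
R \ S = {6,11,13}
R Δ (R \ S) = {14,17}
(S ∪ R)' Δ (R Δ (R \ S)) = {9,12,14,17,19}
S \ ((S ∪ R)' Δ (R Δ (R \ S))) = {3,4,5,7,8,10,15,16,18}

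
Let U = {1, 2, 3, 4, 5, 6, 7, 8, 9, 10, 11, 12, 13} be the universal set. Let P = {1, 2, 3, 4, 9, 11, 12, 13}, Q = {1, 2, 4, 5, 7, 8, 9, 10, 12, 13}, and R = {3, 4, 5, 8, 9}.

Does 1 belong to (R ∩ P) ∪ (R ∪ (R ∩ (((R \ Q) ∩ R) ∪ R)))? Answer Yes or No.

1 ∉ R and 1 ∈ P, so 1 ∉ R ∩ P
1 ∉ R and 1 ∈ Q, so 1 ∉ R \ Q
1 ∉ (R \ Q) and 1 ∉ R, so 1 ∉ (R \ Q) ∩ R
1 ∉ ((R \ Q) ∩ R) and 1 ∉ R, so 1 ∉ ((R \ Q) ∩ R) ∪ R
1 ∉ R and 1 ∉ (((R \ Q) ∩ R) ∪ R), so 1 ∉ R ∩ (((R \ Q) ∩ R) ∪ R)
1 ∉ R and 1 ∉ (R ∩ (((R \ Q) ∩ R) ∪ R)), so 1 ∉ R ∪ (R ∩ (((R \ Q) ∩ R) ∪ R))
1 ∉ (R ∩ P) and 1 ∉ (R ∪ (R ∩ (((R \ Q) ∩ R) ∪ R))), so 1 ∉ (R ∩ P) ∪ (R ∪ (R ∩ (((R \ Q) ∩ R) ∪ R)))

No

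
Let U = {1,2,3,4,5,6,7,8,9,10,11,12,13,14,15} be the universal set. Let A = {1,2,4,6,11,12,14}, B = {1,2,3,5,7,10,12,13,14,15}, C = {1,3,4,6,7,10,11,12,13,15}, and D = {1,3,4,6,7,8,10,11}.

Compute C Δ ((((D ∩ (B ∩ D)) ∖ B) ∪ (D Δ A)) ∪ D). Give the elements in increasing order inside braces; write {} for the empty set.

B ∩ D = {1,3,7,10}
D ∩ (B ∩ D) = {1,3,7,10}
(D ∩ (B ∩ D)) ∖ B = {}
D Δ A = {2,3,7,8,10,12,14}
((D ∩ (B ∩ D)) ∖ B) ∪ (D Δ A) = {2,3,7,8,10,12,14}
(((D ∩ (B ∩ D)) ∖ B) ∪ (D Δ A)) ∪ D = {1,2,3,4,6,7,8,10,11,12,14}
C Δ ((((D ∩ (B ∩ D)) ∖ B) ∪ (D Δ A)) ∪ D) = {2,8,13,14,15}

{2,8,13,14,15}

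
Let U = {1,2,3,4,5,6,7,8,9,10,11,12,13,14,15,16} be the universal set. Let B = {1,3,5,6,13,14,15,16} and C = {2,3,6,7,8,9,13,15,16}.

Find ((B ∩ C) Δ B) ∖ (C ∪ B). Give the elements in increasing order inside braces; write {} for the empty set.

B ∩ C = {3,6,13,15,16}
(B ∩ C) Δ B = {1,5,14}
C ∪ B = {1,2,3,5,6,7,8,9,13,14,15,16}
((B ∩ C) Δ B) ∖ (C ∪ B) = {}

{}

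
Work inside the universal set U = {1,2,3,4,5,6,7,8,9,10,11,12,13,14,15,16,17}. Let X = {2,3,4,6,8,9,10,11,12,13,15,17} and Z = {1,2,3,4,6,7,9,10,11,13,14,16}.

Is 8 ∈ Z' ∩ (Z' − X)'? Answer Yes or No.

8 ∉ Z, so 8 ∈ Z'
8 ∉ Z, so 8 ∈ Z'
8 ∈ Z' and 8 ∈ X, so 8 ∉ Z' − X
8 ∈ (Z' − X)' since 8 ∉ (Z' − X)
8 ∈ Z' and 8 ∈ (Z' − X)', so 8 ∈ Z' ∩ (Z' − X)'

Yes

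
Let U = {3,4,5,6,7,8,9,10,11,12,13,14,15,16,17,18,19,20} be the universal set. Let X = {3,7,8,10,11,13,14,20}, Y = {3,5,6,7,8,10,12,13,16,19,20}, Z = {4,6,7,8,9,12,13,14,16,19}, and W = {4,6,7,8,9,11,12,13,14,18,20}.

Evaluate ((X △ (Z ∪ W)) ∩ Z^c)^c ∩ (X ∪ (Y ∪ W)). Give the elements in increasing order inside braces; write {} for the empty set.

Z ∪ W = {4,6,7,8,9,11,12,13,14,16,18,19,20}
X △ (Z ∪ W) = {3,4,6,9,10,12,16,18,19}
Z^c = {3,5,10,11,15,17,18,20}
(X △ (Z ∪ W)) ∩ Z^c = {3,10,18}
((X △ (Z ∪ W)) ∩ Z^c)^c = {4,5,6,7,8,9,11,12,13,14,15,16,17,19,20}
Y ∪ W = {3,4,5,6,7,8,9,10,11,12,13,14,16,18,19,20}
X ∪ (Y ∪ W) = {3,4,5,6,7,8,9,10,11,12,13,14,16,18,19,20}
((X △ (Z ∪ W)) ∩ Z^c)^c ∩ (X ∪ (Y ∪ W)) = {4,5,6,7,8,9,11,12,13,14,16,19,20}

{4,5,6,7,8,9,11,12,13,14,16,19,20}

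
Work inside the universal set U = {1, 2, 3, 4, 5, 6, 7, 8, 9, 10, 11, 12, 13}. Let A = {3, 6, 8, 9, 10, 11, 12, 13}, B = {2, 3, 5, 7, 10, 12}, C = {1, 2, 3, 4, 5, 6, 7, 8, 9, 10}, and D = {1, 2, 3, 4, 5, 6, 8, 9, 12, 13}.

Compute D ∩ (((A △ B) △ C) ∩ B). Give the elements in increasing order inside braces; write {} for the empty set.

{3}

A △ B = {2, 5, 6, 7, 8, 9, 11, 13}
(A △ B) △ C = {1, 3, 4, 10, 11, 13}
((A △ B) △ C) ∩ B = {3, 10}
D ∩ (((A △ B) △ C) ∩ B) = {3}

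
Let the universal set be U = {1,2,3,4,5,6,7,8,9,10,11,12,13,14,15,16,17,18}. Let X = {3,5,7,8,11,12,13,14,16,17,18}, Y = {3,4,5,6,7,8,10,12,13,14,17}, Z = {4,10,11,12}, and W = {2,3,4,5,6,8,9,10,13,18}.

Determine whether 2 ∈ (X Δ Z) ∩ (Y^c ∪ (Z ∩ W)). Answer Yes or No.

2 ∉ X and 2 ∉ Z, so 2 ∉ X Δ Z
2 ∉ Y, so 2 ∈ Y^c
2 ∉ Z and 2 ∈ W, so 2 ∉ Z ∩ W
2 ∈ Y^c and 2 ∉ (Z ∩ W), so 2 ∈ Y^c ∪ (Z ∩ W)
2 ∉ (X Δ Z) and 2 ∈ (Y^c ∪ (Z ∩ W)), so 2 ∉ (X Δ Z) ∩ (Y^c ∪ (Z ∩ W))

No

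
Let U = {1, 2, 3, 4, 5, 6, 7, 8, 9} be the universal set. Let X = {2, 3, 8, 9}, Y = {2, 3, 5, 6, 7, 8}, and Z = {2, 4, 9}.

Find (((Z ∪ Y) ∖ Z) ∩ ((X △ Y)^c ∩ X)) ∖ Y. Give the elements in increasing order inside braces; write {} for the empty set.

{}

Z ∪ Y = {2, 3, 4, 5, 6, 7, 8, 9}
(Z ∪ Y) ∖ Z = {3, 5, 6, 7, 8}
X △ Y = {5, 6, 7, 9}
(X △ Y)^c = {1, 2, 3, 4, 8}
(X △ Y)^c ∩ X = {2, 3, 8}
((Z ∪ Y) ∖ Z) ∩ ((X △ Y)^c ∩ X) = {3, 8}
(((Z ∪ Y) ∖ Z) ∩ ((X △ Y)^c ∩ X)) ∖ Y = {}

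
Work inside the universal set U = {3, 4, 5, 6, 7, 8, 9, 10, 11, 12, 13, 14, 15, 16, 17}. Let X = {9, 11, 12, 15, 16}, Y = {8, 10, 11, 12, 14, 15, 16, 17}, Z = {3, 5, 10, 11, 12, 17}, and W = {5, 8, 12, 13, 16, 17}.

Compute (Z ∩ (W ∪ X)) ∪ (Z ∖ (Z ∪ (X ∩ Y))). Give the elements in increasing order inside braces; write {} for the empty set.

{5, 11, 12, 17}

W ∪ X = {5, 8, 9, 11, 12, 13, 15, 16, 17}
Z ∩ (W ∪ X) = {5, 11, 12, 17}
X ∩ Y = {11, 12, 15, 16}
Z ∪ (X ∩ Y) = {3, 5, 10, 11, 12, 15, 16, 17}
Z ∖ (Z ∪ (X ∩ Y)) = {}
(Z ∩ (W ∪ X)) ∪ (Z ∖ (Z ∪ (X ∩ Y))) = {5, 11, 12, 17}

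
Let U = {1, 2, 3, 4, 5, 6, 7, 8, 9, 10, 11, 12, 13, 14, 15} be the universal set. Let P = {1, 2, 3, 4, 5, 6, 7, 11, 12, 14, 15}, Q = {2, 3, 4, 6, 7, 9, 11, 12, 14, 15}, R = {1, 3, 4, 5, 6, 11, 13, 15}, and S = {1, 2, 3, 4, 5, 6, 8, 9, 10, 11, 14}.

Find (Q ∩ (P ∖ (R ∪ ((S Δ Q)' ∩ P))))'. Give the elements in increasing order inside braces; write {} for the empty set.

{1, 2, 3, 4, 5, 6, 8, 9, 10, 11, 13, 14, 15}

S Δ Q = {1, 5, 7, 8, 10, 12, 15}
(S Δ Q)' = {2, 3, 4, 6, 9, 11, 13, 14}
(S Δ Q)' ∩ P = {2, 3, 4, 6, 11, 14}
R ∪ ((S Δ Q)' ∩ P) = {1, 2, 3, 4, 5, 6, 11, 13, 14, 15}
P ∖ (R ∪ ((S Δ Q)' ∩ P)) = {7, 12}
Q ∩ (P ∖ (R ∪ ((S Δ Q)' ∩ P))) = {7, 12}
(Q ∩ (P ∖ (R ∪ ((S Δ Q)' ∩ P))))' = {1, 2, 3, 4, 5, 6, 8, 9, 10, 11, 13, 14, 15}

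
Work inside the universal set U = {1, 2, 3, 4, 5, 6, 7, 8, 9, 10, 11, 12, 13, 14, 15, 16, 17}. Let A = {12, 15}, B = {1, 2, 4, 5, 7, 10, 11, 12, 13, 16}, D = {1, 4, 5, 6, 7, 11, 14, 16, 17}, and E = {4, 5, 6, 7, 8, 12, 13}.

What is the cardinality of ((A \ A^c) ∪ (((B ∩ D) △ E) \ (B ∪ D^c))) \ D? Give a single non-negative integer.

A^c = {1, 2, 3, 4, 5, 6, 7, 8, 9, 10, 11, 13, 14, 16, 17}
A \ A^c = {12, 15}
B ∩ D = {1, 4, 5, 7, 11, 16}
(B ∩ D) △ E = {1, 6, 8, 11, 12, 13, 16}
D^c = {2, 3, 8, 9, 10, 12, 13, 15}
B ∪ D^c = {1, 2, 3, 4, 5, 7, 8, 9, 10, 11, 12, 13, 15, 16}
((B ∩ D) △ E) \ (B ∪ D^c) = {6}
(A \ A^c) ∪ (((B ∩ D) △ E) \ (B ∪ D^c)) = {6, 12, 15}
((A \ A^c) ∪ (((B ∩ D) △ E) \ (B ∪ D^c))) \ D = {12, 15}
|((A \ A^c) ∪ (((B ∩ D) △ E) \ (B ∪ D^c))) \ D| = 2

2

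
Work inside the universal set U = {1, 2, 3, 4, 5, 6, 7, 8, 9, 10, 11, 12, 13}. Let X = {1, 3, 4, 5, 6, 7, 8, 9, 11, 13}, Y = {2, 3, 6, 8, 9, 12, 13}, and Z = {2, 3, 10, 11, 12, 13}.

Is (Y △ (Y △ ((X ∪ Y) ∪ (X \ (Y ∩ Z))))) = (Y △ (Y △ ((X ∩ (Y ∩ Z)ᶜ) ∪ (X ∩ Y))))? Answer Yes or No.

X ∪ Y = {1, 2, 3, 4, 5, 6, 7, 8, 9, 11, 12, 13}
Y ∩ Z = {2, 3, 12, 13}
X \ (Y ∩ Z) = {1, 4, 5, 6, 7, 8, 9, 11}
(X ∪ Y) ∪ (X \ (Y ∩ Z)) = {1, 2, 3, 4, 5, 6, 7, 8, 9, 11, 12, 13}
Y △ ((X ∪ Y) ∪ (X \ (Y ∩ Z))) = {1, 4, 5, 7, 11}
Y △ (Y △ ((X ∪ Y) ∪ (X \ (Y ∩ Z)))) = {1, 2, 3, 4, 5, 6, 7, 8, 9, 11, 12, 13}
(Y ∩ Z)ᶜ = {1, 4, 5, 6, 7, 8, 9, 10, 11}
X ∩ (Y ∩ Z)ᶜ = {1, 4, 5, 6, 7, 8, 9, 11}
X ∩ Y = {3, 6, 8, 9, 13}
(X ∩ (Y ∩ Z)ᶜ) ∪ (X ∩ Y) = {1, 3, 4, 5, 6, 7, 8, 9, 11, 13}
Y △ ((X ∩ (Y ∩ Z)ᶜ) ∪ (X ∩ Y)) = {1, 2, 4, 5, 7, 11, 12}
Y △ (Y △ ((X ∩ (Y ∩ Z)ᶜ) ∪ (X ∩ Y))) = {1, 3, 4, 5, 6, 7, 8, 9, 11, 13}
2 ∈ Y △ (Y △ ((X ∪ Y) ∪ (X \ (Y ∩ Z)))) but 2 ∉ Y △ (Y △ ((X ∩ (Y ∩ Z)ᶜ) ∪ (X ∩ Y))), so they differ.

No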